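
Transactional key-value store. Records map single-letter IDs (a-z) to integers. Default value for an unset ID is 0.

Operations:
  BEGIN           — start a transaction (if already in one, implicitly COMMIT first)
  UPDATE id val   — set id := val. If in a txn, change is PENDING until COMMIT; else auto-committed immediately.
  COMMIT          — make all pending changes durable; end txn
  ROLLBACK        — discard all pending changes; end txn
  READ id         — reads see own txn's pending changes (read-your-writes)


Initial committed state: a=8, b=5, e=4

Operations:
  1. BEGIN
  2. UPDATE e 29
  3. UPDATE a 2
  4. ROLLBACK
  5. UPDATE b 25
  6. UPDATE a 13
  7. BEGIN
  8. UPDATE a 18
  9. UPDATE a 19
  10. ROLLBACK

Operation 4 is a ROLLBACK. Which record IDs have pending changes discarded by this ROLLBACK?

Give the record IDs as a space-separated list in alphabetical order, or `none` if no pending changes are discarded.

Answer: a e

Derivation:
Initial committed: {a=8, b=5, e=4}
Op 1: BEGIN: in_txn=True, pending={}
Op 2: UPDATE e=29 (pending; pending now {e=29})
Op 3: UPDATE a=2 (pending; pending now {a=2, e=29})
Op 4: ROLLBACK: discarded pending ['a', 'e']; in_txn=False
Op 5: UPDATE b=25 (auto-commit; committed b=25)
Op 6: UPDATE a=13 (auto-commit; committed a=13)
Op 7: BEGIN: in_txn=True, pending={}
Op 8: UPDATE a=18 (pending; pending now {a=18})
Op 9: UPDATE a=19 (pending; pending now {a=19})
Op 10: ROLLBACK: discarded pending ['a']; in_txn=False
ROLLBACK at op 4 discards: ['a', 'e']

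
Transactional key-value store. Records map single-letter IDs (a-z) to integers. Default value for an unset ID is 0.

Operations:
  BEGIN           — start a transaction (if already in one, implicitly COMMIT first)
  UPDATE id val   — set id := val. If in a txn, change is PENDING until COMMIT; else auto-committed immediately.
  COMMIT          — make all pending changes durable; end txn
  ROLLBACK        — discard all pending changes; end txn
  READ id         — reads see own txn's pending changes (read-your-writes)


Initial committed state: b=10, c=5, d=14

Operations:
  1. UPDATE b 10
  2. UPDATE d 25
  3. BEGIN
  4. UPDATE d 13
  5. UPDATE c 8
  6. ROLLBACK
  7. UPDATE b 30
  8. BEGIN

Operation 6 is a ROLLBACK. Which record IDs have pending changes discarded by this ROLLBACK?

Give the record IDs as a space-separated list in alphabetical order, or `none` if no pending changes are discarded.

Initial committed: {b=10, c=5, d=14}
Op 1: UPDATE b=10 (auto-commit; committed b=10)
Op 2: UPDATE d=25 (auto-commit; committed d=25)
Op 3: BEGIN: in_txn=True, pending={}
Op 4: UPDATE d=13 (pending; pending now {d=13})
Op 5: UPDATE c=8 (pending; pending now {c=8, d=13})
Op 6: ROLLBACK: discarded pending ['c', 'd']; in_txn=False
Op 7: UPDATE b=30 (auto-commit; committed b=30)
Op 8: BEGIN: in_txn=True, pending={}
ROLLBACK at op 6 discards: ['c', 'd']

Answer: c d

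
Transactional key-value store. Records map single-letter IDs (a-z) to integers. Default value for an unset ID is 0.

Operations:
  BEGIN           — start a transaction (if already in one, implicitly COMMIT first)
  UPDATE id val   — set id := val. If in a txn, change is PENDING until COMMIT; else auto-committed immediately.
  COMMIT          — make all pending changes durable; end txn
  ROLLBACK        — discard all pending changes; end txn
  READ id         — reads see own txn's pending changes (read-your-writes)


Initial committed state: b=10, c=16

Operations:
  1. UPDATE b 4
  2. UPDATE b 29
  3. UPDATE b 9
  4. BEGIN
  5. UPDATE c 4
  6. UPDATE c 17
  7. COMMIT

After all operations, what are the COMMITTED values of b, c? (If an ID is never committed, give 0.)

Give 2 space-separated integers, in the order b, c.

Initial committed: {b=10, c=16}
Op 1: UPDATE b=4 (auto-commit; committed b=4)
Op 2: UPDATE b=29 (auto-commit; committed b=29)
Op 3: UPDATE b=9 (auto-commit; committed b=9)
Op 4: BEGIN: in_txn=True, pending={}
Op 5: UPDATE c=4 (pending; pending now {c=4})
Op 6: UPDATE c=17 (pending; pending now {c=17})
Op 7: COMMIT: merged ['c'] into committed; committed now {b=9, c=17}
Final committed: {b=9, c=17}

Answer: 9 17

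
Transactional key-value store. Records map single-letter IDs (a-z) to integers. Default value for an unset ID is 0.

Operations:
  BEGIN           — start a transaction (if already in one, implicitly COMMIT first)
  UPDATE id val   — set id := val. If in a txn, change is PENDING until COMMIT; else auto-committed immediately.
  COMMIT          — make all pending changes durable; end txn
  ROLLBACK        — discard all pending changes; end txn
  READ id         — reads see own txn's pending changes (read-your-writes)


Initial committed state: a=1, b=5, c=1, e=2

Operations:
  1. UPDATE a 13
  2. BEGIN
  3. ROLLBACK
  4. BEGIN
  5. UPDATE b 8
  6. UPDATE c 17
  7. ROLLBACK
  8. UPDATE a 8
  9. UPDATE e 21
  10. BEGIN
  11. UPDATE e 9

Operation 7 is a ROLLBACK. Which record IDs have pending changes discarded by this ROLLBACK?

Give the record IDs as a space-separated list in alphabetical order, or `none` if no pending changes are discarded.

Answer: b c

Derivation:
Initial committed: {a=1, b=5, c=1, e=2}
Op 1: UPDATE a=13 (auto-commit; committed a=13)
Op 2: BEGIN: in_txn=True, pending={}
Op 3: ROLLBACK: discarded pending []; in_txn=False
Op 4: BEGIN: in_txn=True, pending={}
Op 5: UPDATE b=8 (pending; pending now {b=8})
Op 6: UPDATE c=17 (pending; pending now {b=8, c=17})
Op 7: ROLLBACK: discarded pending ['b', 'c']; in_txn=False
Op 8: UPDATE a=8 (auto-commit; committed a=8)
Op 9: UPDATE e=21 (auto-commit; committed e=21)
Op 10: BEGIN: in_txn=True, pending={}
Op 11: UPDATE e=9 (pending; pending now {e=9})
ROLLBACK at op 7 discards: ['b', 'c']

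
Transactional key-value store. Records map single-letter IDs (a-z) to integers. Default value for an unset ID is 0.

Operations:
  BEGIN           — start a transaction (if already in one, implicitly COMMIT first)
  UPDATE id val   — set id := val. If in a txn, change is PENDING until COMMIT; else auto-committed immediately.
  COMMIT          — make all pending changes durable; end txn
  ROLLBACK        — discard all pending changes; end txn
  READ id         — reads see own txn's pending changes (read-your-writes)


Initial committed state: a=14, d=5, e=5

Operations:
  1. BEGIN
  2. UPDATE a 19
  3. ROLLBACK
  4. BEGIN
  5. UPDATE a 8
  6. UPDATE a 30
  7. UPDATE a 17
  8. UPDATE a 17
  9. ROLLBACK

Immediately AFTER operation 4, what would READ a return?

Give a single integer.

Answer: 14

Derivation:
Initial committed: {a=14, d=5, e=5}
Op 1: BEGIN: in_txn=True, pending={}
Op 2: UPDATE a=19 (pending; pending now {a=19})
Op 3: ROLLBACK: discarded pending ['a']; in_txn=False
Op 4: BEGIN: in_txn=True, pending={}
After op 4: visible(a) = 14 (pending={}, committed={a=14, d=5, e=5})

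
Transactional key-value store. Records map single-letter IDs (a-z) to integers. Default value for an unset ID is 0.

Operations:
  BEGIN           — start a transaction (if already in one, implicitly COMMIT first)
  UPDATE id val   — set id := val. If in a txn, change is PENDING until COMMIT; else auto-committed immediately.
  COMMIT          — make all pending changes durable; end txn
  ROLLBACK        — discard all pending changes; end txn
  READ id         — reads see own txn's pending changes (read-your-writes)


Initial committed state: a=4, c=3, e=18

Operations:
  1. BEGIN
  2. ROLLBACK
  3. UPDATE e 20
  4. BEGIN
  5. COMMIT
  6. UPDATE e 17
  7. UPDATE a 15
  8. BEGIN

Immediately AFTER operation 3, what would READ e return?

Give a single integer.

Answer: 20

Derivation:
Initial committed: {a=4, c=3, e=18}
Op 1: BEGIN: in_txn=True, pending={}
Op 2: ROLLBACK: discarded pending []; in_txn=False
Op 3: UPDATE e=20 (auto-commit; committed e=20)
After op 3: visible(e) = 20 (pending={}, committed={a=4, c=3, e=20})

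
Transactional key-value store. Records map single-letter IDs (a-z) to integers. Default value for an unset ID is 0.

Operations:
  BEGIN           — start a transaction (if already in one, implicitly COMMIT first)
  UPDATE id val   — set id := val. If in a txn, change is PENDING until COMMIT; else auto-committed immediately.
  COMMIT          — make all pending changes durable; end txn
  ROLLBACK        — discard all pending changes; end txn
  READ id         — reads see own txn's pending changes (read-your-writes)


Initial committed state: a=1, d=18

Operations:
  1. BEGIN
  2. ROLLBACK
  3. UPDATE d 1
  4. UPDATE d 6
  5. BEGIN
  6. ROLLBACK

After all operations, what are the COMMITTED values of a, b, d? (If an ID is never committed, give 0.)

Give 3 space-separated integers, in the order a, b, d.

Initial committed: {a=1, d=18}
Op 1: BEGIN: in_txn=True, pending={}
Op 2: ROLLBACK: discarded pending []; in_txn=False
Op 3: UPDATE d=1 (auto-commit; committed d=1)
Op 4: UPDATE d=6 (auto-commit; committed d=6)
Op 5: BEGIN: in_txn=True, pending={}
Op 6: ROLLBACK: discarded pending []; in_txn=False
Final committed: {a=1, d=6}

Answer: 1 0 6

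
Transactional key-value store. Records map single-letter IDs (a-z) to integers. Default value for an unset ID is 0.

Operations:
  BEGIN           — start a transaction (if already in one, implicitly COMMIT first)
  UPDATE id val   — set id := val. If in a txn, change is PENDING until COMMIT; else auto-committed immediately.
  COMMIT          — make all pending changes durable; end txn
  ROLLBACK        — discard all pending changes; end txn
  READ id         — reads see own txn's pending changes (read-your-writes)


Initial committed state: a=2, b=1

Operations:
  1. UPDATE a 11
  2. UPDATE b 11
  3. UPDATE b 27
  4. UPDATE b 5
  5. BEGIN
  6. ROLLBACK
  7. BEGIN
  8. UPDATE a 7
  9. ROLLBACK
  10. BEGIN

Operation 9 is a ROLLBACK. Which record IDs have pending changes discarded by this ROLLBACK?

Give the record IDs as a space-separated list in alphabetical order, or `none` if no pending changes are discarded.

Initial committed: {a=2, b=1}
Op 1: UPDATE a=11 (auto-commit; committed a=11)
Op 2: UPDATE b=11 (auto-commit; committed b=11)
Op 3: UPDATE b=27 (auto-commit; committed b=27)
Op 4: UPDATE b=5 (auto-commit; committed b=5)
Op 5: BEGIN: in_txn=True, pending={}
Op 6: ROLLBACK: discarded pending []; in_txn=False
Op 7: BEGIN: in_txn=True, pending={}
Op 8: UPDATE a=7 (pending; pending now {a=7})
Op 9: ROLLBACK: discarded pending ['a']; in_txn=False
Op 10: BEGIN: in_txn=True, pending={}
ROLLBACK at op 9 discards: ['a']

Answer: a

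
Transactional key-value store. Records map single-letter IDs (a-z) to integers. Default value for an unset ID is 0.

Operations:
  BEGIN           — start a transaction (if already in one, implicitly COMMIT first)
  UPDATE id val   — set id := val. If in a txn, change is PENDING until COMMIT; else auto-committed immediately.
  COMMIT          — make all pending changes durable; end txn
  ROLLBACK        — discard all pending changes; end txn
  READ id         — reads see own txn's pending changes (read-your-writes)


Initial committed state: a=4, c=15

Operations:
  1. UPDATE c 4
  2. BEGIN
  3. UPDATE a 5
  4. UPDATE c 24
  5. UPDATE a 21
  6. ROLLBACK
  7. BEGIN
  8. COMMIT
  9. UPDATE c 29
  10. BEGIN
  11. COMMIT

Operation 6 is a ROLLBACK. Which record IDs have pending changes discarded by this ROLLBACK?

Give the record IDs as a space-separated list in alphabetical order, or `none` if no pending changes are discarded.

Initial committed: {a=4, c=15}
Op 1: UPDATE c=4 (auto-commit; committed c=4)
Op 2: BEGIN: in_txn=True, pending={}
Op 3: UPDATE a=5 (pending; pending now {a=5})
Op 4: UPDATE c=24 (pending; pending now {a=5, c=24})
Op 5: UPDATE a=21 (pending; pending now {a=21, c=24})
Op 6: ROLLBACK: discarded pending ['a', 'c']; in_txn=False
Op 7: BEGIN: in_txn=True, pending={}
Op 8: COMMIT: merged [] into committed; committed now {a=4, c=4}
Op 9: UPDATE c=29 (auto-commit; committed c=29)
Op 10: BEGIN: in_txn=True, pending={}
Op 11: COMMIT: merged [] into committed; committed now {a=4, c=29}
ROLLBACK at op 6 discards: ['a', 'c']

Answer: a c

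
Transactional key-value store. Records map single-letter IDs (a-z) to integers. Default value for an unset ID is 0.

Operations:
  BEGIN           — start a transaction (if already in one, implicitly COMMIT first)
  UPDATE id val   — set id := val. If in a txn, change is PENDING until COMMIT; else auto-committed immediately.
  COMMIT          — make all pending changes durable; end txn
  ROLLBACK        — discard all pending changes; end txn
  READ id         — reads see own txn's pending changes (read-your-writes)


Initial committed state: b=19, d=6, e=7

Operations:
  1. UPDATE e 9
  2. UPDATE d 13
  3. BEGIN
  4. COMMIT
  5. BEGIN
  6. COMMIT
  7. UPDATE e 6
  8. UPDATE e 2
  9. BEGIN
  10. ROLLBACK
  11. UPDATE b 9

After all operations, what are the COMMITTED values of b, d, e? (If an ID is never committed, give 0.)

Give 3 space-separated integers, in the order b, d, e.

Initial committed: {b=19, d=6, e=7}
Op 1: UPDATE e=9 (auto-commit; committed e=9)
Op 2: UPDATE d=13 (auto-commit; committed d=13)
Op 3: BEGIN: in_txn=True, pending={}
Op 4: COMMIT: merged [] into committed; committed now {b=19, d=13, e=9}
Op 5: BEGIN: in_txn=True, pending={}
Op 6: COMMIT: merged [] into committed; committed now {b=19, d=13, e=9}
Op 7: UPDATE e=6 (auto-commit; committed e=6)
Op 8: UPDATE e=2 (auto-commit; committed e=2)
Op 9: BEGIN: in_txn=True, pending={}
Op 10: ROLLBACK: discarded pending []; in_txn=False
Op 11: UPDATE b=9 (auto-commit; committed b=9)
Final committed: {b=9, d=13, e=2}

Answer: 9 13 2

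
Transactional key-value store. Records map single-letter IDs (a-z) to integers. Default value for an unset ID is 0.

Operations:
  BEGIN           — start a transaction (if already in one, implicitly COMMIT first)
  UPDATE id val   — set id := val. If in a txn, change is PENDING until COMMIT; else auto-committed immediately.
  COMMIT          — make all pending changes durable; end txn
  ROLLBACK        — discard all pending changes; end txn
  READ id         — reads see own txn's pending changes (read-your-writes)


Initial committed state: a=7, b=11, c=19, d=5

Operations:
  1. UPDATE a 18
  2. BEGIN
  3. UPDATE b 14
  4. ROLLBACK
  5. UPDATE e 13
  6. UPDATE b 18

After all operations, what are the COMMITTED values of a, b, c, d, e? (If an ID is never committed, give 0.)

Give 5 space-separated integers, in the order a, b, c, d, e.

Answer: 18 18 19 5 13

Derivation:
Initial committed: {a=7, b=11, c=19, d=5}
Op 1: UPDATE a=18 (auto-commit; committed a=18)
Op 2: BEGIN: in_txn=True, pending={}
Op 3: UPDATE b=14 (pending; pending now {b=14})
Op 4: ROLLBACK: discarded pending ['b']; in_txn=False
Op 5: UPDATE e=13 (auto-commit; committed e=13)
Op 6: UPDATE b=18 (auto-commit; committed b=18)
Final committed: {a=18, b=18, c=19, d=5, e=13}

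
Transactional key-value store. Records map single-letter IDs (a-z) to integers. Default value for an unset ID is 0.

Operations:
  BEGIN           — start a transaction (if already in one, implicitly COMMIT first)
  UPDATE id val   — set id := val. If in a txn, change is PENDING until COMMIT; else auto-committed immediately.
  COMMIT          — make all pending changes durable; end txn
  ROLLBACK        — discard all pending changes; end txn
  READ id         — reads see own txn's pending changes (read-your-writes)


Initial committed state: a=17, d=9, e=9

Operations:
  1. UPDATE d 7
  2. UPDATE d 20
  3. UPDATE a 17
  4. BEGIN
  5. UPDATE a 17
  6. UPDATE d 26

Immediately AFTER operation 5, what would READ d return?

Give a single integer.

Initial committed: {a=17, d=9, e=9}
Op 1: UPDATE d=7 (auto-commit; committed d=7)
Op 2: UPDATE d=20 (auto-commit; committed d=20)
Op 3: UPDATE a=17 (auto-commit; committed a=17)
Op 4: BEGIN: in_txn=True, pending={}
Op 5: UPDATE a=17 (pending; pending now {a=17})
After op 5: visible(d) = 20 (pending={a=17}, committed={a=17, d=20, e=9})

Answer: 20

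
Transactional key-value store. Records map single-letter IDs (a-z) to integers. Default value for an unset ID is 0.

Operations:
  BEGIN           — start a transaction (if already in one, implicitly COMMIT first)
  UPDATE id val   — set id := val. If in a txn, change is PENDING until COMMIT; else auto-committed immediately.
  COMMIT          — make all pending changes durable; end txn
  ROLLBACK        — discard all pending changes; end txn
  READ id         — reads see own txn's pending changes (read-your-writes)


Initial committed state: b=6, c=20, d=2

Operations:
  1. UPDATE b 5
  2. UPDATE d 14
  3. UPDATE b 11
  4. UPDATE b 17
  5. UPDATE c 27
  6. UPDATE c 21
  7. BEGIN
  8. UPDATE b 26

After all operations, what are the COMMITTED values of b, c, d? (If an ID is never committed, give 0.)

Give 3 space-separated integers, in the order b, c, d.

Answer: 17 21 14

Derivation:
Initial committed: {b=6, c=20, d=2}
Op 1: UPDATE b=5 (auto-commit; committed b=5)
Op 2: UPDATE d=14 (auto-commit; committed d=14)
Op 3: UPDATE b=11 (auto-commit; committed b=11)
Op 4: UPDATE b=17 (auto-commit; committed b=17)
Op 5: UPDATE c=27 (auto-commit; committed c=27)
Op 6: UPDATE c=21 (auto-commit; committed c=21)
Op 7: BEGIN: in_txn=True, pending={}
Op 8: UPDATE b=26 (pending; pending now {b=26})
Final committed: {b=17, c=21, d=14}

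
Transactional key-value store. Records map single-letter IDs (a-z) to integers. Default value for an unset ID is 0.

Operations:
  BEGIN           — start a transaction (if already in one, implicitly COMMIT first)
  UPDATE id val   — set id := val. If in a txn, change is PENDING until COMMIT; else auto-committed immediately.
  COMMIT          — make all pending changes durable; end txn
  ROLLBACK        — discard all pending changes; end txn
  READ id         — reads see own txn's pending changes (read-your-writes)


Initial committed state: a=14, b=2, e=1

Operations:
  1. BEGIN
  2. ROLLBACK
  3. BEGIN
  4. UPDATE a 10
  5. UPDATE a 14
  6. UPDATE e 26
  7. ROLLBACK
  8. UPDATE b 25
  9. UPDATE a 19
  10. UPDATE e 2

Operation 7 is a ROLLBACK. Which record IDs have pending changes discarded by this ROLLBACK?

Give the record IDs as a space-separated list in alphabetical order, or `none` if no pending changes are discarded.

Initial committed: {a=14, b=2, e=1}
Op 1: BEGIN: in_txn=True, pending={}
Op 2: ROLLBACK: discarded pending []; in_txn=False
Op 3: BEGIN: in_txn=True, pending={}
Op 4: UPDATE a=10 (pending; pending now {a=10})
Op 5: UPDATE a=14 (pending; pending now {a=14})
Op 6: UPDATE e=26 (pending; pending now {a=14, e=26})
Op 7: ROLLBACK: discarded pending ['a', 'e']; in_txn=False
Op 8: UPDATE b=25 (auto-commit; committed b=25)
Op 9: UPDATE a=19 (auto-commit; committed a=19)
Op 10: UPDATE e=2 (auto-commit; committed e=2)
ROLLBACK at op 7 discards: ['a', 'e']

Answer: a e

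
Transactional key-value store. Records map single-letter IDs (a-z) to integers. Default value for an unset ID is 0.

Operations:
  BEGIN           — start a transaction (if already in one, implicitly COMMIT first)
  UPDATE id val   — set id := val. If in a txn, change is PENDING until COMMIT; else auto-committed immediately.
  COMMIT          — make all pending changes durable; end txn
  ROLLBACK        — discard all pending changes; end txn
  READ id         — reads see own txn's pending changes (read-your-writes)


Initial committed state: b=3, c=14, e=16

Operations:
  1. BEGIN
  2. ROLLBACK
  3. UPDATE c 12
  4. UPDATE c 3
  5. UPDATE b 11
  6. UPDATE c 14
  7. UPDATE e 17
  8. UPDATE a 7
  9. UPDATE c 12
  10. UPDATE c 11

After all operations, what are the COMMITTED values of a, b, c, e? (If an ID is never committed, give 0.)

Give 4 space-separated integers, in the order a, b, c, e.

Initial committed: {b=3, c=14, e=16}
Op 1: BEGIN: in_txn=True, pending={}
Op 2: ROLLBACK: discarded pending []; in_txn=False
Op 3: UPDATE c=12 (auto-commit; committed c=12)
Op 4: UPDATE c=3 (auto-commit; committed c=3)
Op 5: UPDATE b=11 (auto-commit; committed b=11)
Op 6: UPDATE c=14 (auto-commit; committed c=14)
Op 7: UPDATE e=17 (auto-commit; committed e=17)
Op 8: UPDATE a=7 (auto-commit; committed a=7)
Op 9: UPDATE c=12 (auto-commit; committed c=12)
Op 10: UPDATE c=11 (auto-commit; committed c=11)
Final committed: {a=7, b=11, c=11, e=17}

Answer: 7 11 11 17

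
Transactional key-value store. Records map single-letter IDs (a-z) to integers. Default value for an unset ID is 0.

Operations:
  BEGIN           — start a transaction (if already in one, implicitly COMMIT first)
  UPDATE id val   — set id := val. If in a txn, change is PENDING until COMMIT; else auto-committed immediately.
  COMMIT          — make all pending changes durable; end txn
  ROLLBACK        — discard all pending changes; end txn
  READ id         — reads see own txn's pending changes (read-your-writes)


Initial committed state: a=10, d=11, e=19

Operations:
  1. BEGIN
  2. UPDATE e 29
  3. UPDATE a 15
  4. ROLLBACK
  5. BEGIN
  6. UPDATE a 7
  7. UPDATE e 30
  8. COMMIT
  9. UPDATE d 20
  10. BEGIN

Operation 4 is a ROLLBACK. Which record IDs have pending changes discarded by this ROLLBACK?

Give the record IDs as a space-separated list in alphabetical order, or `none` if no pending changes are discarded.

Answer: a e

Derivation:
Initial committed: {a=10, d=11, e=19}
Op 1: BEGIN: in_txn=True, pending={}
Op 2: UPDATE e=29 (pending; pending now {e=29})
Op 3: UPDATE a=15 (pending; pending now {a=15, e=29})
Op 4: ROLLBACK: discarded pending ['a', 'e']; in_txn=False
Op 5: BEGIN: in_txn=True, pending={}
Op 6: UPDATE a=7 (pending; pending now {a=7})
Op 7: UPDATE e=30 (pending; pending now {a=7, e=30})
Op 8: COMMIT: merged ['a', 'e'] into committed; committed now {a=7, d=11, e=30}
Op 9: UPDATE d=20 (auto-commit; committed d=20)
Op 10: BEGIN: in_txn=True, pending={}
ROLLBACK at op 4 discards: ['a', 'e']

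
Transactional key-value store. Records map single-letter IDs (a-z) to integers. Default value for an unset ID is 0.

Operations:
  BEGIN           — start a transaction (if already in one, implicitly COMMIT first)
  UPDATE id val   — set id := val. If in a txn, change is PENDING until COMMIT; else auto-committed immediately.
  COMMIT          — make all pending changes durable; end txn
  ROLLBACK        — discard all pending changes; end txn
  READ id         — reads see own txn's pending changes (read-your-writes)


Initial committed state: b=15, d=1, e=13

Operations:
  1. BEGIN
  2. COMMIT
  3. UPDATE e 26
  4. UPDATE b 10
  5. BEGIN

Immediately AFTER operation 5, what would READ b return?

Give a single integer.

Answer: 10

Derivation:
Initial committed: {b=15, d=1, e=13}
Op 1: BEGIN: in_txn=True, pending={}
Op 2: COMMIT: merged [] into committed; committed now {b=15, d=1, e=13}
Op 3: UPDATE e=26 (auto-commit; committed e=26)
Op 4: UPDATE b=10 (auto-commit; committed b=10)
Op 5: BEGIN: in_txn=True, pending={}
After op 5: visible(b) = 10 (pending={}, committed={b=10, d=1, e=26})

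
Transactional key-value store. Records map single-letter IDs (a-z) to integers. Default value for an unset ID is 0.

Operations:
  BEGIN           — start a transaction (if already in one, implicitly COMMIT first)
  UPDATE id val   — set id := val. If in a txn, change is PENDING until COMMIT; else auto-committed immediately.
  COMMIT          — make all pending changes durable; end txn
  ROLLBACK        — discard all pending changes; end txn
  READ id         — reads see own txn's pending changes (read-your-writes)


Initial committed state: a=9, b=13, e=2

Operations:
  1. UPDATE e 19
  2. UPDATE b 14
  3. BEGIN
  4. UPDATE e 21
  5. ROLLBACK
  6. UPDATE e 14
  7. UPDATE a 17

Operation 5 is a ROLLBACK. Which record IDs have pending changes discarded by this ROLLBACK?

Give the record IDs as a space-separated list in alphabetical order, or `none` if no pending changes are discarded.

Initial committed: {a=9, b=13, e=2}
Op 1: UPDATE e=19 (auto-commit; committed e=19)
Op 2: UPDATE b=14 (auto-commit; committed b=14)
Op 3: BEGIN: in_txn=True, pending={}
Op 4: UPDATE e=21 (pending; pending now {e=21})
Op 5: ROLLBACK: discarded pending ['e']; in_txn=False
Op 6: UPDATE e=14 (auto-commit; committed e=14)
Op 7: UPDATE a=17 (auto-commit; committed a=17)
ROLLBACK at op 5 discards: ['e']

Answer: e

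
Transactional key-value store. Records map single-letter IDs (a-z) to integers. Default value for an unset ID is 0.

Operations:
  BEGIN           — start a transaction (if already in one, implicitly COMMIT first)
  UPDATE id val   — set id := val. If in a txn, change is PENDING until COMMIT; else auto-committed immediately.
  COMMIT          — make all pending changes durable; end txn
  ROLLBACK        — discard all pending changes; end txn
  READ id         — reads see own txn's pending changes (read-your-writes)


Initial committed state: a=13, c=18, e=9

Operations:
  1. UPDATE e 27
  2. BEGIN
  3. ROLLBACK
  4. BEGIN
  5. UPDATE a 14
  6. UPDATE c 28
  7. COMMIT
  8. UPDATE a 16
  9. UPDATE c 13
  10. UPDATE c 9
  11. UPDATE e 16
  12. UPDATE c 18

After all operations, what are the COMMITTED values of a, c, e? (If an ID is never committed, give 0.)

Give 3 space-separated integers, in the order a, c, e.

Answer: 16 18 16

Derivation:
Initial committed: {a=13, c=18, e=9}
Op 1: UPDATE e=27 (auto-commit; committed e=27)
Op 2: BEGIN: in_txn=True, pending={}
Op 3: ROLLBACK: discarded pending []; in_txn=False
Op 4: BEGIN: in_txn=True, pending={}
Op 5: UPDATE a=14 (pending; pending now {a=14})
Op 6: UPDATE c=28 (pending; pending now {a=14, c=28})
Op 7: COMMIT: merged ['a', 'c'] into committed; committed now {a=14, c=28, e=27}
Op 8: UPDATE a=16 (auto-commit; committed a=16)
Op 9: UPDATE c=13 (auto-commit; committed c=13)
Op 10: UPDATE c=9 (auto-commit; committed c=9)
Op 11: UPDATE e=16 (auto-commit; committed e=16)
Op 12: UPDATE c=18 (auto-commit; committed c=18)
Final committed: {a=16, c=18, e=16}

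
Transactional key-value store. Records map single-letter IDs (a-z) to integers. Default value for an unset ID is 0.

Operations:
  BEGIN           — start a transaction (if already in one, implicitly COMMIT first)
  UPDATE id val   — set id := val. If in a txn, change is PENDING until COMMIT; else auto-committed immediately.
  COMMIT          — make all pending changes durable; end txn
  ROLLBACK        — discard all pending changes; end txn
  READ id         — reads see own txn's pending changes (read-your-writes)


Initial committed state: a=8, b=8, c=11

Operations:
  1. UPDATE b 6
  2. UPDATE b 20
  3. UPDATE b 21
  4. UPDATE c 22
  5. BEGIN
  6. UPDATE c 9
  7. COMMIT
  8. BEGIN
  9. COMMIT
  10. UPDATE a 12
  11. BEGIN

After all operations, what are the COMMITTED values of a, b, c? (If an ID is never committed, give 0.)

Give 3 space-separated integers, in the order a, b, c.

Answer: 12 21 9

Derivation:
Initial committed: {a=8, b=8, c=11}
Op 1: UPDATE b=6 (auto-commit; committed b=6)
Op 2: UPDATE b=20 (auto-commit; committed b=20)
Op 3: UPDATE b=21 (auto-commit; committed b=21)
Op 4: UPDATE c=22 (auto-commit; committed c=22)
Op 5: BEGIN: in_txn=True, pending={}
Op 6: UPDATE c=9 (pending; pending now {c=9})
Op 7: COMMIT: merged ['c'] into committed; committed now {a=8, b=21, c=9}
Op 8: BEGIN: in_txn=True, pending={}
Op 9: COMMIT: merged [] into committed; committed now {a=8, b=21, c=9}
Op 10: UPDATE a=12 (auto-commit; committed a=12)
Op 11: BEGIN: in_txn=True, pending={}
Final committed: {a=12, b=21, c=9}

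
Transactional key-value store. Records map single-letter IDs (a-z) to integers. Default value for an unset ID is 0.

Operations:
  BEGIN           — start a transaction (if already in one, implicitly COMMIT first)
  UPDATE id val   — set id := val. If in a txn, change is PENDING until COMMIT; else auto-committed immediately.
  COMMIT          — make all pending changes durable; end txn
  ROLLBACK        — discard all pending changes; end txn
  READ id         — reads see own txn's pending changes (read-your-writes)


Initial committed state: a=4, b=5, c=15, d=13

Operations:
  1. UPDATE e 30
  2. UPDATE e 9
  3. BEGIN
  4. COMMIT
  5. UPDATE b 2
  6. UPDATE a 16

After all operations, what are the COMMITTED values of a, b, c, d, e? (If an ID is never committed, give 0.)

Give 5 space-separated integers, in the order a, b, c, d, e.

Answer: 16 2 15 13 9

Derivation:
Initial committed: {a=4, b=5, c=15, d=13}
Op 1: UPDATE e=30 (auto-commit; committed e=30)
Op 2: UPDATE e=9 (auto-commit; committed e=9)
Op 3: BEGIN: in_txn=True, pending={}
Op 4: COMMIT: merged [] into committed; committed now {a=4, b=5, c=15, d=13, e=9}
Op 5: UPDATE b=2 (auto-commit; committed b=2)
Op 6: UPDATE a=16 (auto-commit; committed a=16)
Final committed: {a=16, b=2, c=15, d=13, e=9}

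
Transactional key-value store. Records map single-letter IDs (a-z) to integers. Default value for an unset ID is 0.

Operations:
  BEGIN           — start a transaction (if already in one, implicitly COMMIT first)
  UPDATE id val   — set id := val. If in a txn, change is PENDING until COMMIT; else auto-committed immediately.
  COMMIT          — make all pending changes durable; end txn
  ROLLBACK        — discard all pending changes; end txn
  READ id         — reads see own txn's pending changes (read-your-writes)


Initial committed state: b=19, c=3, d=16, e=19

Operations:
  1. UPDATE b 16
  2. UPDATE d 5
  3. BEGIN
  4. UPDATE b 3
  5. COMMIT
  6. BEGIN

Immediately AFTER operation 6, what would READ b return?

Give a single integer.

Answer: 3

Derivation:
Initial committed: {b=19, c=3, d=16, e=19}
Op 1: UPDATE b=16 (auto-commit; committed b=16)
Op 2: UPDATE d=5 (auto-commit; committed d=5)
Op 3: BEGIN: in_txn=True, pending={}
Op 4: UPDATE b=3 (pending; pending now {b=3})
Op 5: COMMIT: merged ['b'] into committed; committed now {b=3, c=3, d=5, e=19}
Op 6: BEGIN: in_txn=True, pending={}
After op 6: visible(b) = 3 (pending={}, committed={b=3, c=3, d=5, e=19})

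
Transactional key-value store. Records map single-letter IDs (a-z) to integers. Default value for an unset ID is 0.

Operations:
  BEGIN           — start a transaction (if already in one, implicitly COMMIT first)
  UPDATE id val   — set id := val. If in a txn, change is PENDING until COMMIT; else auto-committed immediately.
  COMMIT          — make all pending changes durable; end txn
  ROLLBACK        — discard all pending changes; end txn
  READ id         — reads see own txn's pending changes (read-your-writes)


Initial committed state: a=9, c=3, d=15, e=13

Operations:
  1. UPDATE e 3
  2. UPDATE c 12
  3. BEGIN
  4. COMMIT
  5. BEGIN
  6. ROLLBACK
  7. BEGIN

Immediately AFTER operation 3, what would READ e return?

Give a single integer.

Initial committed: {a=9, c=3, d=15, e=13}
Op 1: UPDATE e=3 (auto-commit; committed e=3)
Op 2: UPDATE c=12 (auto-commit; committed c=12)
Op 3: BEGIN: in_txn=True, pending={}
After op 3: visible(e) = 3 (pending={}, committed={a=9, c=12, d=15, e=3})

Answer: 3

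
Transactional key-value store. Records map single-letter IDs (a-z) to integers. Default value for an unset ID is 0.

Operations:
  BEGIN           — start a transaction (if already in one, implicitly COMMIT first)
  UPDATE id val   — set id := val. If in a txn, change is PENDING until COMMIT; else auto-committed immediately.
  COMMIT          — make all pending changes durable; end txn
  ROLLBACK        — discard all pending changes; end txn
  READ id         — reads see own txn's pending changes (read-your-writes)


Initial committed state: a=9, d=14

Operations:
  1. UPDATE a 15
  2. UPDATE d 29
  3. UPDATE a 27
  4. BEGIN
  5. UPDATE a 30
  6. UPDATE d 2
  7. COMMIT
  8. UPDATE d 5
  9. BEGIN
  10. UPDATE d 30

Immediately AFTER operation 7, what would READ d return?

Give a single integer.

Answer: 2

Derivation:
Initial committed: {a=9, d=14}
Op 1: UPDATE a=15 (auto-commit; committed a=15)
Op 2: UPDATE d=29 (auto-commit; committed d=29)
Op 3: UPDATE a=27 (auto-commit; committed a=27)
Op 4: BEGIN: in_txn=True, pending={}
Op 5: UPDATE a=30 (pending; pending now {a=30})
Op 6: UPDATE d=2 (pending; pending now {a=30, d=2})
Op 7: COMMIT: merged ['a', 'd'] into committed; committed now {a=30, d=2}
After op 7: visible(d) = 2 (pending={}, committed={a=30, d=2})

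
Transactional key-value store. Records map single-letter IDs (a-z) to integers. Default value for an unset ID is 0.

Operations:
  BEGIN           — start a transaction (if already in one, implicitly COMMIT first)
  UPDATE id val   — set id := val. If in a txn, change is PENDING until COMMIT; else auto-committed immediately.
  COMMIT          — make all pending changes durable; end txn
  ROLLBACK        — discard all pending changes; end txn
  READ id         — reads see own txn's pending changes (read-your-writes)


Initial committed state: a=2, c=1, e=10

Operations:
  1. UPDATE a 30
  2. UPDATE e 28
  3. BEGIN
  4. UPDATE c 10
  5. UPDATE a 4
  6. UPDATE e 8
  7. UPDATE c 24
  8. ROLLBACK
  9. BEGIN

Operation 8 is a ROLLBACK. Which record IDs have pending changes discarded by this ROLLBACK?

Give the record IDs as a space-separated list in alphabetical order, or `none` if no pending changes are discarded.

Answer: a c e

Derivation:
Initial committed: {a=2, c=1, e=10}
Op 1: UPDATE a=30 (auto-commit; committed a=30)
Op 2: UPDATE e=28 (auto-commit; committed e=28)
Op 3: BEGIN: in_txn=True, pending={}
Op 4: UPDATE c=10 (pending; pending now {c=10})
Op 5: UPDATE a=4 (pending; pending now {a=4, c=10})
Op 6: UPDATE e=8 (pending; pending now {a=4, c=10, e=8})
Op 7: UPDATE c=24 (pending; pending now {a=4, c=24, e=8})
Op 8: ROLLBACK: discarded pending ['a', 'c', 'e']; in_txn=False
Op 9: BEGIN: in_txn=True, pending={}
ROLLBACK at op 8 discards: ['a', 'c', 'e']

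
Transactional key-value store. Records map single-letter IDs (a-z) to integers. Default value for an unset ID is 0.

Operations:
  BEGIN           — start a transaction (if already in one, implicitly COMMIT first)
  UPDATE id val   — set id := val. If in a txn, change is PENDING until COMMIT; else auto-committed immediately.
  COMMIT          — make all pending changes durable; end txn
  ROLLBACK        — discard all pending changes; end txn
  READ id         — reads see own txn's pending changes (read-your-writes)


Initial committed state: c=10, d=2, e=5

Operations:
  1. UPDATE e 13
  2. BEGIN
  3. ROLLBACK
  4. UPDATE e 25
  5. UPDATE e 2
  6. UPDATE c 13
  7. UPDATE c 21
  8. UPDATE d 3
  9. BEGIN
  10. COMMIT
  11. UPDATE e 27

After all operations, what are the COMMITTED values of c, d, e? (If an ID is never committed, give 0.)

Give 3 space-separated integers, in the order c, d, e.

Answer: 21 3 27

Derivation:
Initial committed: {c=10, d=2, e=5}
Op 1: UPDATE e=13 (auto-commit; committed e=13)
Op 2: BEGIN: in_txn=True, pending={}
Op 3: ROLLBACK: discarded pending []; in_txn=False
Op 4: UPDATE e=25 (auto-commit; committed e=25)
Op 5: UPDATE e=2 (auto-commit; committed e=2)
Op 6: UPDATE c=13 (auto-commit; committed c=13)
Op 7: UPDATE c=21 (auto-commit; committed c=21)
Op 8: UPDATE d=3 (auto-commit; committed d=3)
Op 9: BEGIN: in_txn=True, pending={}
Op 10: COMMIT: merged [] into committed; committed now {c=21, d=3, e=2}
Op 11: UPDATE e=27 (auto-commit; committed e=27)
Final committed: {c=21, d=3, e=27}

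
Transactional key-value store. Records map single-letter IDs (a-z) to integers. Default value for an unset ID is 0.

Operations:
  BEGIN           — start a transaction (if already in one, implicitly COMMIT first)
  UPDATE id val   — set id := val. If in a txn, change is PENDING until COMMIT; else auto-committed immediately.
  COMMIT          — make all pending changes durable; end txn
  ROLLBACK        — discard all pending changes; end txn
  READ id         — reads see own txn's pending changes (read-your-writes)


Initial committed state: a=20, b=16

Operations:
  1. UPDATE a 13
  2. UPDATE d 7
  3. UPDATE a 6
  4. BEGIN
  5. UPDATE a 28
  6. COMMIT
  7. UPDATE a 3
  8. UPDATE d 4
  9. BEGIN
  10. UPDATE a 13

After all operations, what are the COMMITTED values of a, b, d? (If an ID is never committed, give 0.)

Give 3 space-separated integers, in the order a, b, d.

Answer: 3 16 4

Derivation:
Initial committed: {a=20, b=16}
Op 1: UPDATE a=13 (auto-commit; committed a=13)
Op 2: UPDATE d=7 (auto-commit; committed d=7)
Op 3: UPDATE a=6 (auto-commit; committed a=6)
Op 4: BEGIN: in_txn=True, pending={}
Op 5: UPDATE a=28 (pending; pending now {a=28})
Op 6: COMMIT: merged ['a'] into committed; committed now {a=28, b=16, d=7}
Op 7: UPDATE a=3 (auto-commit; committed a=3)
Op 8: UPDATE d=4 (auto-commit; committed d=4)
Op 9: BEGIN: in_txn=True, pending={}
Op 10: UPDATE a=13 (pending; pending now {a=13})
Final committed: {a=3, b=16, d=4}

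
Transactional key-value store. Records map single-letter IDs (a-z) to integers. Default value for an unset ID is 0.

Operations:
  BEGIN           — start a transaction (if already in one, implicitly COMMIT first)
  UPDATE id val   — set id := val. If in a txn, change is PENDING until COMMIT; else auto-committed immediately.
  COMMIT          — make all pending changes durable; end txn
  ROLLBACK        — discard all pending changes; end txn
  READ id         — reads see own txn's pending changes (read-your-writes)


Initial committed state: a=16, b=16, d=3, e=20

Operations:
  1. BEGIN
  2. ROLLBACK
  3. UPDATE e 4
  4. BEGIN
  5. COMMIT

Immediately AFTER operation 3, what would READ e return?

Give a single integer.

Answer: 4

Derivation:
Initial committed: {a=16, b=16, d=3, e=20}
Op 1: BEGIN: in_txn=True, pending={}
Op 2: ROLLBACK: discarded pending []; in_txn=False
Op 3: UPDATE e=4 (auto-commit; committed e=4)
After op 3: visible(e) = 4 (pending={}, committed={a=16, b=16, d=3, e=4})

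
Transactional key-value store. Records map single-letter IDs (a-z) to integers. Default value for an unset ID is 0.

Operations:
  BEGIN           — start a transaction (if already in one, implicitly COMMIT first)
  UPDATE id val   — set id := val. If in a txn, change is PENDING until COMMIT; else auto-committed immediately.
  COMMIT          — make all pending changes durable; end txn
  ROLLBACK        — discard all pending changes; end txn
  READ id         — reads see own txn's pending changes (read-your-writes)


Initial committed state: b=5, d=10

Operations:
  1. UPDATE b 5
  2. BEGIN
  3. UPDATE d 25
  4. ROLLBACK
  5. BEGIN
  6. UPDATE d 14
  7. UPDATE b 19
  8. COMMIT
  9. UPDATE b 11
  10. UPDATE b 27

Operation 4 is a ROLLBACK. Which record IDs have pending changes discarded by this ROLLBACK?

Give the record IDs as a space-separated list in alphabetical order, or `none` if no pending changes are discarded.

Answer: d

Derivation:
Initial committed: {b=5, d=10}
Op 1: UPDATE b=5 (auto-commit; committed b=5)
Op 2: BEGIN: in_txn=True, pending={}
Op 3: UPDATE d=25 (pending; pending now {d=25})
Op 4: ROLLBACK: discarded pending ['d']; in_txn=False
Op 5: BEGIN: in_txn=True, pending={}
Op 6: UPDATE d=14 (pending; pending now {d=14})
Op 7: UPDATE b=19 (pending; pending now {b=19, d=14})
Op 8: COMMIT: merged ['b', 'd'] into committed; committed now {b=19, d=14}
Op 9: UPDATE b=11 (auto-commit; committed b=11)
Op 10: UPDATE b=27 (auto-commit; committed b=27)
ROLLBACK at op 4 discards: ['d']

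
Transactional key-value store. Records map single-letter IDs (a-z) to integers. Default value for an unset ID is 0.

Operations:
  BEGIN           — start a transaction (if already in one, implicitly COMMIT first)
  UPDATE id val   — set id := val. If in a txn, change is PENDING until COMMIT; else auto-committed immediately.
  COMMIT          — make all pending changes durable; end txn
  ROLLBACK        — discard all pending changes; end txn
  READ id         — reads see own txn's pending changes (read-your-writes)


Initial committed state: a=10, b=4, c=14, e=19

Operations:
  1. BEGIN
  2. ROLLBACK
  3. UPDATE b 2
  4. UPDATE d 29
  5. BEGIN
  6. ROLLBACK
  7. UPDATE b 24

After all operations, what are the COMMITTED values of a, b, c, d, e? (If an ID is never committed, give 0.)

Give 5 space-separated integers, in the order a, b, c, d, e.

Initial committed: {a=10, b=4, c=14, e=19}
Op 1: BEGIN: in_txn=True, pending={}
Op 2: ROLLBACK: discarded pending []; in_txn=False
Op 3: UPDATE b=2 (auto-commit; committed b=2)
Op 4: UPDATE d=29 (auto-commit; committed d=29)
Op 5: BEGIN: in_txn=True, pending={}
Op 6: ROLLBACK: discarded pending []; in_txn=False
Op 7: UPDATE b=24 (auto-commit; committed b=24)
Final committed: {a=10, b=24, c=14, d=29, e=19}

Answer: 10 24 14 29 19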